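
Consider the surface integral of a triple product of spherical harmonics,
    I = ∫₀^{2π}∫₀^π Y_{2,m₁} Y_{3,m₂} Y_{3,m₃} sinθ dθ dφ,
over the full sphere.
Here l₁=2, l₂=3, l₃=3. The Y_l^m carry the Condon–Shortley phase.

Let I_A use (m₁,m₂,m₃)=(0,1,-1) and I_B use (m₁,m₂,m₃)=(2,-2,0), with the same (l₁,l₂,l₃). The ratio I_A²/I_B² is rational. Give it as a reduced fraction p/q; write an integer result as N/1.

9/20

Same 2,3,3: normalisation and zero-m 3j drop out of the ratio.
A: Δ: 2! 2! 4! / 9! → 1/3780; sum: t=0:+1/96 t=1:−1/6 t=2:+1/16 = -3/32; 3j²(2 3 3; 0 1 -1) = Δ·Π!·Σ² = 3/140  (sign -1)
B: Δ: 2! 2! 4! / 9! → 1/3780; sum: t=0:+1/24 = 1/24; 3j²(2 3 3; 2 -2 0) = Δ·Π!·Σ² = 1/21  (sign -1)
I_A²/I_B² = (3/140)/(1/21) = 9/20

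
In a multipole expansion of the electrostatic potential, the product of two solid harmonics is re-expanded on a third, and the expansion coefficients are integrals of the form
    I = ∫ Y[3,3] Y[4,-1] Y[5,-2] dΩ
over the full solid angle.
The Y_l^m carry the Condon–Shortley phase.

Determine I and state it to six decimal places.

-0.179179

Rules hold: Σm=0, L=12 even, 1≤5≤7.
N = 7·9·11 = 693
Δ = 2!·4!·6!/13! = 1/180180
Racah Σ t=0..2: t=0:+1/576 t=1:−1/144 t=2:+1/576 = -1/288
⇒ 3j(3 4 5; 0 0 0)² = 20/1001, sgn +1
Racah Σ t=0..0: t=0:+1/1728 = 1/1728
⇒ 3j(3 4 5; 3 -1 -2)² = 25/858, sgn -1
4πI² = N·(3j₀)²·(3jₘ)² = 750/1859
I = -1·√(0.403443/4π) = -0.17917854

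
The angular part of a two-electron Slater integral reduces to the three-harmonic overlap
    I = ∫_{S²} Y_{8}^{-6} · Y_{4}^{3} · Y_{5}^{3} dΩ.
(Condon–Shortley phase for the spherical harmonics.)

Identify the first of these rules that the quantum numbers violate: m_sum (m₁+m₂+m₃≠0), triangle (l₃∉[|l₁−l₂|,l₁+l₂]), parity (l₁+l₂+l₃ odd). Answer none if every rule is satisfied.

parity

m₁+m₂+m₃ = -6 + 3 + 3 = 0  ✓
triangle: |8−4|=4 ≤ l₃=5 ≤ 8+4=12  ✓
parity: l₁+l₂+l₃ = 17 is odd  ✗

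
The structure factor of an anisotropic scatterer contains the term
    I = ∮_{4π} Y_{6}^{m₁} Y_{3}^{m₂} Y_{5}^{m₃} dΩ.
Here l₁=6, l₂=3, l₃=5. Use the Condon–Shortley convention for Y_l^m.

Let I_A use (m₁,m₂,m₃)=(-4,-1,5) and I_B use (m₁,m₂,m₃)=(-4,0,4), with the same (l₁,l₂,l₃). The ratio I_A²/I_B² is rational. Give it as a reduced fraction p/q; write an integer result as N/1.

Same 6,3,5: normalisation and zero-m 3j drop out of the ratio.
A: Δ: 4! 8! 2! / 15! → 1/675675; sum: t=2:+1/322560 = 1/322560; 3j²(6 3 5; -4 -1 5) = Δ·Π!·Σ² = 18/1001  (sign +1)
B: Δ: 4! 8! 2! / 15! → 1/675675; sum: t=2:+1/161280 t=3:−1/60480 = -1/96768; 3j²(6 3 5; -4 0 4) = Δ·Π!·Σ² = 15/1001  (sign +1)
I_A²/I_B² = (18/1001)/(15/1001) = 6/5

6/5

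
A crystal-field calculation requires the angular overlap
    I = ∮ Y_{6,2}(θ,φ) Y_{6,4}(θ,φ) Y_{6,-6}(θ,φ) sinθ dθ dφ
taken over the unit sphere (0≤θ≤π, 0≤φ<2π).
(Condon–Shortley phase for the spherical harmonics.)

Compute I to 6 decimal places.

-0.158872

m-sum 0 ✓  L=18 even ✓  0≤6≤12 ✓
Π(2lᵢ+1) = 13×13×13 = 2197
triangle coeff Δ(6,6,6) = 1/325909584
Σ_t [0,6]: t=0:+1/373248000 t=1:−1/1728000 t=2:+1/110592 t=3:−1/46656 t=4:+1/110592 t=5:−1/1728000 t=6:+1/373248000 = -7/1555200
(3j)²=400/46189 [(6 6 6; 0 0 0)], sign=-1
Σ_t [4,4]: t=4:+1/24883200 = 1/24883200
(3j)²=70/4199 [(6 6 6; 2 4 -6)], sign=+1
⇒ 4πI² = 364000/1147619
I = (-1)√(364000/1147619/(4π)) = -0.15887183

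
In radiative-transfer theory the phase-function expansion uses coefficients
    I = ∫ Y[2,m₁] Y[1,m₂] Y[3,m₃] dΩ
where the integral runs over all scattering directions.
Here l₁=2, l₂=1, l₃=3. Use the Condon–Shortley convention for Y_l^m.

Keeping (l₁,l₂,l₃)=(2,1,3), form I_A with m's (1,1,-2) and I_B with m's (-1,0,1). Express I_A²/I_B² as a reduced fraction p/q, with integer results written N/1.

Shared (l₁,l₂,l₃)=(2,1,3): N and (l;000)² cancel in I_A²/I_B².
A: Δ = 0!·4!·2!/7! = 1/105; Racah Σ t=0..0: t=0:+1/12 = 1/12; ⇒ 3j(2 1 3; 1 1 -2)² = 2/21, sgn -1
B: Δ = 0!·4!·2!/7! = 1/105; Racah Σ t=0..0: t=0:+1/6 = 1/6; ⇒ 3j(2 1 3; -1 0 1)² = 8/105, sgn +1
I_A²/I_B² = (2/21)/(8/105) = 5/4

5/4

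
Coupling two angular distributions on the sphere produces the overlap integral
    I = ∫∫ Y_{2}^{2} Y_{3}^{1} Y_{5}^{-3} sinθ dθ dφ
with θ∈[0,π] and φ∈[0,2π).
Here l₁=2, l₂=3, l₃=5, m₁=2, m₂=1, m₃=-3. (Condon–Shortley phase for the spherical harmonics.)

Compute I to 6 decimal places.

-0.200476

m-sum 0 ✓  L=10 even ✓  1≤5≤5 ✓
Π(2lᵢ+1) = 5×7×11 = 385
triangle coeff Δ(2,3,5) = 1/2310
Σ_t [0,0]: t=0:+1/144 = 1/144
(3j)²=10/231 [(2 3 5; 0 0 0)], sign=-1
Σ_t [0,0]: t=0:+1/1152 = 1/1152
(3j)²=1/33 [(2 3 5; 2 1 -3)], sign=+1
⇒ 4πI² = 50/99
I = (-1)√(50/99/(4π)) = -0.20047604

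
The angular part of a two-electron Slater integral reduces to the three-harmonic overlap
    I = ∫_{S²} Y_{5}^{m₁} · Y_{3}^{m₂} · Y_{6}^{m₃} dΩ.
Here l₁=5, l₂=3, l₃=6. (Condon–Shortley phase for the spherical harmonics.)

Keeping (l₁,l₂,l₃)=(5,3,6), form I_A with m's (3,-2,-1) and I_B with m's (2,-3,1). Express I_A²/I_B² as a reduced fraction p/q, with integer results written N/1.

l's match ⇒ only the (l;m) 3-j factors differ between A and B.
A: triangle coeff Δ(5,3,6) = 1/675675; Σ_t [0,1]: t=0:+1/17280 t=1:−1/120960 = 1/20160; (3j)²=64/3003 [(5 3 6; 3 -2 -1)], sign=-1
B: triangle coeff Δ(5,3,6) = 1/675675; Σ_t [0,0]: t=0:+1/34560 = 1/34560; (3j)²=7/429 [(5 3 6; 2 -3 1)], sign=-1
I_A²/I_B² = (64/3003)/(7/429) = 64/49

64/49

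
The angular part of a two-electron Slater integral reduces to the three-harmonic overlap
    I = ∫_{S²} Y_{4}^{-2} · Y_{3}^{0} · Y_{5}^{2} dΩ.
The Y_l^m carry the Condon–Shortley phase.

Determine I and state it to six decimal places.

0.022664

m-sum 0 ✓  L=12 even ✓  1≤5≤7 ✓
Π(2lᵢ+1) = 9×7×11 = 693
triangle coeff Δ(4,3,5) = 1/180180
Σ_t [0,2]: t=0:+1/576 t=1:−1/144 t=2:+1/576 = -1/288
(3j)²=20/1001 [(4 3 5; 0 0 0)], sign=+1
Σ_t [0,2]: t=0:+1/8640 t=1:−1/480 t=2:+1/576 = -1/4320
(3j)²=1/2145 [(4 3 5; -2 0 2)], sign=+1
⇒ 4πI² = 12/1859
I = (+1)√(12/1859/(4π)) = 0.02266449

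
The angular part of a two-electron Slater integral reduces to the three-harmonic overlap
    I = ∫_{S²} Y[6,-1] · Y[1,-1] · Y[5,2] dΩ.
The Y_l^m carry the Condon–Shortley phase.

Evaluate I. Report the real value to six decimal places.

Rules hold: Σm=0, L=12 even, 5≤5≤7.
N = 13·3·11 = 429
Δ = 2!·10!·0!/13! = 1/858
Racah Σ t=1..1: t=1:−1/14400 = -1/14400
⇒ 3j(6 1 5; 0 0 0)² = 6/143, sgn +1
Racah Σ t=0..0: t=0:+1/60480 = 1/60480
⇒ 3j(6 1 5; -1 -1 2)² = 5/429, sgn -1
4πI² = N·(3j₀)²·(3jₘ)² = 30/143
I = -1·√(0.20979/4π) = -0.12920749

-0.129207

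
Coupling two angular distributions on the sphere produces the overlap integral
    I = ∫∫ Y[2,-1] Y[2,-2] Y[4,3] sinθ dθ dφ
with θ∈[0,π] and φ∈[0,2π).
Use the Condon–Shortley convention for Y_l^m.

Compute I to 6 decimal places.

-0.238414

Checks pass: Σm=0; 8 even; l₃=4∈[0,4].
(2·2+1)(2·2+1)(2·4+1) = 225
Δ: 0! 4! 4! / 9! → 1/630
sum: t=0:+1/16 = 1/16
3j²(2 2 4; 0 0 0) = Δ·Π!·Σ² = 2/35  (sign +1)
sum: t=0:+1/144 = 1/144
3j²(2 2 4; -1 -2 3) = Δ·Π!·Σ² = 1/18  (sign -1)
combine: 4πI² = 225·2/35·1/18 = 5/7
take √, sign -1: I = -0.23841361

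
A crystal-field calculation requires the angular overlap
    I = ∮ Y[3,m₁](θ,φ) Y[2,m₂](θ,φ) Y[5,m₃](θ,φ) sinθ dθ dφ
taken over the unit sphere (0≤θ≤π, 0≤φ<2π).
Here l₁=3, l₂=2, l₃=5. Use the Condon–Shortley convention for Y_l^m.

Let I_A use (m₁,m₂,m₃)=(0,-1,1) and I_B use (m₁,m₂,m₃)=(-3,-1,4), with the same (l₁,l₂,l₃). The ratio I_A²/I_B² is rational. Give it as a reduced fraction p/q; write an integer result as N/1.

l's match ⇒ only the (l;m) 3-j factors differ between A and B.
A: triangle coeff Δ(3,2,5) = 1/2310; Σ_t [0,0]: t=0:+1/216 = 1/216; (3j)²=8/231 [(3 2 5; 0 -1 1)], sign=+1
B: triangle coeff Δ(3,2,5) = 1/2310; Σ_t [0,0]: t=0:+1/4320 = 1/4320; (3j)²=2/55 [(3 2 5; -3 -1 4)], sign=-1
I_A²/I_B² = (8/231)/(2/55) = 20/21

20/21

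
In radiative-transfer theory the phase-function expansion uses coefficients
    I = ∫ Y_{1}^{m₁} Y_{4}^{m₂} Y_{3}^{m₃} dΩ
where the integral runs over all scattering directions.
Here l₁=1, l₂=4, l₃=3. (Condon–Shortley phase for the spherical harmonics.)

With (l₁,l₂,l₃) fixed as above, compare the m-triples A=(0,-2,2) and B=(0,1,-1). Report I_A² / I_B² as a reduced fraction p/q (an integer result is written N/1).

4/5

Same 1,4,3: normalisation and zero-m 3j drop out of the ratio.
A: Δ: 2! 0! 6! / 9! → 1/252; sum: t=1:−1/120 = -1/120; 3j²(1 4 3; 0 -2 2) = Δ·Π!·Σ² = 1/21  (sign +1)
B: Δ: 2! 0! 6! / 9! → 1/252; sum: t=1:−1/48 = -1/48; 3j²(1 4 3; 0 1 -1) = Δ·Π!·Σ² = 5/84  (sign -1)
I_A²/I_B² = (1/21)/(5/84) = 4/5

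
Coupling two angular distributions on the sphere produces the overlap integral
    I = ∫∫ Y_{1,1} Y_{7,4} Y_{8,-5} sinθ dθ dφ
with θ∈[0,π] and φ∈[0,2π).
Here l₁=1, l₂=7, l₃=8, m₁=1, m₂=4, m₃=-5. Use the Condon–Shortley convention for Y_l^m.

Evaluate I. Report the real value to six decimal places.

-0.270230

m-sum 0 ✓  L=16 even ✓  6≤8≤8 ✓
Π(2lᵢ+1) = 3×15×17 = 765
triangle coeff Δ(1,7,8) = 1/2040
Σ_t [0,0]: t=0:+1/25401600 = 1/25401600
(3j)²=8/255 [(1 7 8; 0 0 0)], sign=+1
Σ_t [0,0]: t=0:+1/479001600 = 1/479001600
(3j)²=13/340 [(1 7 8; 1 4 -5)], sign=-1
⇒ 4πI² = 78/85
I = (-1)√(78/85/(4π)) = -0.27022959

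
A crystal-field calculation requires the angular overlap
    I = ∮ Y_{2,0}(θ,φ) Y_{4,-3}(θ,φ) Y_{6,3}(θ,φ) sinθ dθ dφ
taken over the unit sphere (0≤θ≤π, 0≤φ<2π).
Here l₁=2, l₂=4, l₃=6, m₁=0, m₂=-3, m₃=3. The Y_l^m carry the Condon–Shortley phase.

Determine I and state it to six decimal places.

m-sum 0 ✓  L=12 even ✓  2≤6≤6 ✓
Π(2lᵢ+1) = 5×9×13 = 585
triangle coeff Δ(2,4,6) = 1/6435
Σ_t [0,0]: t=0:+1/2304 = 1/2304
(3j)²=5/143 [(2 4 6; 0 0 0)], sign=+1
Σ_t [0,0]: t=0:+1/20160 = 1/20160
(3j)²=12/715 [(2 4 6; 0 -3 3)], sign=-1
⇒ 4πI² = 540/1573
I = (-1)√(540/1573/(4π)) = -0.16528277

-0.165283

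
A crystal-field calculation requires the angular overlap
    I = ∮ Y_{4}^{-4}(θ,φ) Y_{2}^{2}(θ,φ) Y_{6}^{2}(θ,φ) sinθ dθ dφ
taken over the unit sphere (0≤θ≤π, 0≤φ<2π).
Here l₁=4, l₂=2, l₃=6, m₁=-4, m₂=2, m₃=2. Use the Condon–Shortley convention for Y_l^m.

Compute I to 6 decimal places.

0.015904

m-sum 0 ✓  L=12 even ✓  2≤6≤6 ✓
Π(2lᵢ+1) = 9×5×13 = 585
triangle coeff Δ(4,2,6) = 1/6435
Σ_t [0,0]: t=0:+1/2304 = 1/2304
(3j)²=5/143 [(4 2 6; 0 0 0)], sign=+1
Σ_t [0,0]: t=0:+1/967680 = 1/967680
(3j)²=1/6435 [(4 2 6; -4 2 2)], sign=+1
⇒ 4πI² = 5/1573
I = (+1)√(5/1573/(4π)) = 0.01590434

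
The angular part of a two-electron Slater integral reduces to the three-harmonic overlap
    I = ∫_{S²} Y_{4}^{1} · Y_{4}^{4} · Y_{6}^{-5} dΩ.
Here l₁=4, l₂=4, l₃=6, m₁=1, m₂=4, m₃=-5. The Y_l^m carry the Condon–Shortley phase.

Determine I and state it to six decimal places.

0.200167

Rules hold: Σm=0, L=14 even, 0≤6≤8.
N = 9·9·13 = 1053
Δ = 2!·6!·6!/15! = 1/1261260
Racah Σ t=0..2: t=0:+1/4608 t=1:−1/1296 t=2:+1/4608 = -7/20736
⇒ 3j(4 4 6; 0 0 0)² = 20/1287, sgn -1
Racah Σ t=2..2: t=2:+1/172800 = 1/172800
⇒ 3j(4 4 6; 1 4 -5)² = 2/65, sgn -1
4πI² = N·(3j₀)²·(3jₘ)² = 72/143
I = +1·√(0.503497/4π) = 0.20016738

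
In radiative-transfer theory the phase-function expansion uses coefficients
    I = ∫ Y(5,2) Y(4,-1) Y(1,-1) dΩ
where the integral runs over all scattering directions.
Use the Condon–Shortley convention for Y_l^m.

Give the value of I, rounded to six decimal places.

0.225034

m-sum 0 ✓  L=10 even ✓  1≤1≤9 ✓
Π(2lᵢ+1) = 11×9×3 = 297
triangle coeff Δ(5,4,1) = 1/495
Σ_t [4,4]: t=4:+1/576 = 1/576
(3j)²=5/99 [(5 4 1; 0 0 0)], sign=-1
Σ_t [3,3]: t=3:−1/1440 = -1/1440
(3j)²=7/165 [(5 4 1; 2 -1 -1)], sign=-1
⇒ 4πI² = 7/11
I = (+1)√(7/11/(4π)) = 0.22503380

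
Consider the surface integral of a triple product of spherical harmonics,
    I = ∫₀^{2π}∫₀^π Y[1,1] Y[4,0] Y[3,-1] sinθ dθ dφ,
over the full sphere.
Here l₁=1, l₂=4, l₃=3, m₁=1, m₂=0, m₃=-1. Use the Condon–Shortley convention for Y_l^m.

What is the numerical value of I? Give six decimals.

0.150786

Checks pass: Σm=0; 8 even; l₃=3∈[3,5].
(2·1+1)(2·4+1)(2·3+1) = 189
Δ: 2! 0! 6! / 9! → 1/252
sum: t=1:−1/36 = -1/36
3j²(1 4 3; 0 0 0) = Δ·Π!·Σ² = 4/63  (sign +1)
sum: t=0:+1/96 = 1/96
3j²(1 4 3; 1 0 -1) = Δ·Π!·Σ² = 1/42  (sign +1)
combine: 4πI² = 189·4/63·1/42 = 2/7
take √, sign +1: I = 0.15078601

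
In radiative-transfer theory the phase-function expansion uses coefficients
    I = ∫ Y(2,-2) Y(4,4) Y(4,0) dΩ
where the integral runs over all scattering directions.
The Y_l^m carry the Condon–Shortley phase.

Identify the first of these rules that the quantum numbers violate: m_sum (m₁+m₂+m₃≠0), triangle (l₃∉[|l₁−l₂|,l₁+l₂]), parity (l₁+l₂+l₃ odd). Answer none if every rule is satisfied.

azimuthal sum: -2 + 4 + 0 = 2  ✗
2 ≤ 4 ≤ 6 (triangle on l)
L = 2 + 4 + 4 = 10 (even)

m_sum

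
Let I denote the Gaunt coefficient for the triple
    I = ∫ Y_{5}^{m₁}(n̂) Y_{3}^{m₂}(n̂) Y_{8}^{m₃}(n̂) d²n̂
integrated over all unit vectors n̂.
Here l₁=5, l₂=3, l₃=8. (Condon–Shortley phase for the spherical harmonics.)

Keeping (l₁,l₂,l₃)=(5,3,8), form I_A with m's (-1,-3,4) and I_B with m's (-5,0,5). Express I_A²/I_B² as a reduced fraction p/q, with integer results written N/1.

Same 5,3,8: normalisation and zero-m 3j drop out of the ratio.
A: Δ: 0! 10! 6! / 17! → 1/136136; sum: t=0:+1/12441600 = 1/12441600; 3j²(5 3 8; -1 -3 4) = Δ·Π!·Σ² = 3/442  (sign +1)
B: Δ: 0! 10! 6! / 17! → 1/136136; sum: t=0:+1/130636800 = 1/130636800; 3j²(5 3 8; -5 0 5) = Δ·Π!·Σ² = 1/476  (sign -1)
I_A²/I_B² = (3/442)/(1/476) = 42/13

42/13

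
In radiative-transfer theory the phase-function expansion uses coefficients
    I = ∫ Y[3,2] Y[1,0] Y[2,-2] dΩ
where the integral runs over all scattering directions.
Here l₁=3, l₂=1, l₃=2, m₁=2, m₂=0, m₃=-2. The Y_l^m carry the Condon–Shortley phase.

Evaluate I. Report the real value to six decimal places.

Rules hold: Σm=0, L=6 even, 2≤2≤4.
N = 7·3·5 = 105
Δ = 2!·4!·0!/7! = 1/105
Racah Σ t=1..1: t=1:−1/4 = -1/4
⇒ 3j(3 1 2; 0 0 0)² = 3/35, sgn -1
Racah Σ t=1..1: t=1:−1/24 = -1/24
⇒ 3j(3 1 2; 2 0 -2)² = 1/21, sgn -1
4πI² = N·(3j₀)²·(3jₘ)² = 3/7
I = +1·√(0.428571/4π) = 0.18467439

0.184674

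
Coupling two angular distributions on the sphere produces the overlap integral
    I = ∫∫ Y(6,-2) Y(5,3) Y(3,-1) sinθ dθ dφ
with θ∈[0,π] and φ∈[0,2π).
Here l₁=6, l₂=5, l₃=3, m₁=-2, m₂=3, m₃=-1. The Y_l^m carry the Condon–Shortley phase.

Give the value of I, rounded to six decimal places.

m-sum 0 ✓  L=14 even ✓  1≤3≤11 ✓
Π(2lᵢ+1) = 13×11×7 = 1001
triangle coeff Δ(6,5,3) = 1/675675
Σ_t [3,5]: t=3:−1/8640 t=4:+1/2304 t=5:−1/8640 = 7/34560
(3j)²=7/429 [(6 5 3; 0 0 0)], sign=-1
Σ_t [6,8]: t=6:+1/11520 t=7:−1/30240 t=8:+1/1935360 = 1/18432
(3j)²=7/429 [(6 5 3; -2 3 -1)], sign=+1
⇒ 4πI² = 343/1287
I = (-1)√(343/1287/(4π)) = -0.14563067

-0.145631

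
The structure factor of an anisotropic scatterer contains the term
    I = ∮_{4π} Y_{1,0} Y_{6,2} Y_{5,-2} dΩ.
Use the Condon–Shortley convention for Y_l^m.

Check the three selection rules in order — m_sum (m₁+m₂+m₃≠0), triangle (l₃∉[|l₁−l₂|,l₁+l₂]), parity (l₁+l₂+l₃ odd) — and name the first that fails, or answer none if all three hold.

Σmᵢ = 0  ✓
l₃∈[|l₁−l₂|,l₁+l₂]=[5,7], have l₃=5  ✓
Σlᵢ = 12 ⇒ even  ✓

none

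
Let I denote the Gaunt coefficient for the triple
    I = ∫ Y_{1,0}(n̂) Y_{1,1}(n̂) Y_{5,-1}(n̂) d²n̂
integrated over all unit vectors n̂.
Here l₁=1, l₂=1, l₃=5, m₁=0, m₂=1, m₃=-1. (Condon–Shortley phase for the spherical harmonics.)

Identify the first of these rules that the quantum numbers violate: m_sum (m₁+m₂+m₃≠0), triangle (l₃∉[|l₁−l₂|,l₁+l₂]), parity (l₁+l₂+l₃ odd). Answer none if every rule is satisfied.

triangle

m₁+m₂+m₃ = 0 + 1 − 1 = 0  ✓
triangle: |1−1|=0 ≤ l₃=5 ≤ 1+1=2  ✗
parity: l₁+l₂+l₃ = 7 is odd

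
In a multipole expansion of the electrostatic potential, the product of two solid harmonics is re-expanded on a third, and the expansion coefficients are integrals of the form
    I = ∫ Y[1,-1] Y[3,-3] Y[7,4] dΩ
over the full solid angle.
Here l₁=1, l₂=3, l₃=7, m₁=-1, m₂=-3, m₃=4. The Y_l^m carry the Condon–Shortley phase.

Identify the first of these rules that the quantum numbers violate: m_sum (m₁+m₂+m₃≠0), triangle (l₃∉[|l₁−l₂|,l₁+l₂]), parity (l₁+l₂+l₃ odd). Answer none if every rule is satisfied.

m₁+m₂+m₃ = -1 − 3 + 4 = 0  ✓
triangle: |1−3|=2 ≤ l₃=7 ≤ 1+3=4  ✗
parity: l₁+l₂+l₃ = 11 is odd

triangle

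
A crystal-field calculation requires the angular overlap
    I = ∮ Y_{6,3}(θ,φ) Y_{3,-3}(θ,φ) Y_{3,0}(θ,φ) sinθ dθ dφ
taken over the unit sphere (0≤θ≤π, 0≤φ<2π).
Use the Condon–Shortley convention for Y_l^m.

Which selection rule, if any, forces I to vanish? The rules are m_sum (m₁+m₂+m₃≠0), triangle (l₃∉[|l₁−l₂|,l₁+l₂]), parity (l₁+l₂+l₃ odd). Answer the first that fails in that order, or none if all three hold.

azimuthal sum: 3 − 3 + 0 = 0  ✓
3 ≤ 3 ≤ 9 (triangle on l)  ✓
L = 6 + 3 + 3 = 12 (even)  ✓

none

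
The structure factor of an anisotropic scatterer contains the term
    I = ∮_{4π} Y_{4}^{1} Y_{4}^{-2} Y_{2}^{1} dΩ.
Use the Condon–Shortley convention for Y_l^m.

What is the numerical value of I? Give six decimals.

m-sum 0 ✓  L=10 even ✓  0≤2≤8 ✓
Π(2lᵢ+1) = 9×9×5 = 405
triangle coeff Δ(4,4,2) = 1/13860
Σ_t [2,4]: t=2:+1/192 t=3:−1/36 t=4:+1/192 = -5/288
(3j)²=20/693 [(4 4 2; 0 0 0)], sign=-1
Σ_t [1,2]: t=1:−1/240 t=2:+1/96 = 1/160
(3j)²=27/1540 [(4 4 2; 1 -2 1)], sign=-1
⇒ 4πI² = 1215/5929
I = (+1)√(1215/5929/(4π)) = 0.12770047

0.127700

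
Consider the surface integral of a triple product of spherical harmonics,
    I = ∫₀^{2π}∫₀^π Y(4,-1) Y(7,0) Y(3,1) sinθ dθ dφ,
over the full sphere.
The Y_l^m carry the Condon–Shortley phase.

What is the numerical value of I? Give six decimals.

m-sum 0 ✓  L=14 even ✓  3≤3≤11 ✓
Π(2lᵢ+1) = 9×15×7 = 945
triangle coeff Δ(4,7,3) = 1/45045
Σ_t [4,4]: t=4:+1/20736 = 1/20736
(3j)²=35/1287 [(4 7 3; 0 0 0)], sign=-1
Σ_t [5,5]: t=5:−1/34560 = -1/34560
(3j)²=7/429 [(4 7 3; -1 0 1)], sign=-1
⇒ 4πI² = 8575/20449
I = (+1)√(8575/20449/(4π)) = 0.18267373

0.182674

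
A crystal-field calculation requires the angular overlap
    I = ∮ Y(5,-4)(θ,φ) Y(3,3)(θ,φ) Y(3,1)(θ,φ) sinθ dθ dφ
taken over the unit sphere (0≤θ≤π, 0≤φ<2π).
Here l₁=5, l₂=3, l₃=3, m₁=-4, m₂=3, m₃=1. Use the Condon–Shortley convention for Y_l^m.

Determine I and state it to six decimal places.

l₁+l₂+l₃=11 is odd: 3j(l;000)=0 ⇒ I=0

0.000000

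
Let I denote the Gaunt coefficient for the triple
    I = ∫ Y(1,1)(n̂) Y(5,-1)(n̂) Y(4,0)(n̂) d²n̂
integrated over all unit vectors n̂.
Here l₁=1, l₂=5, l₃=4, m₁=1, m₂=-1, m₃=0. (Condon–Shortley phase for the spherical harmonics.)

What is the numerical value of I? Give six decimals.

Rules hold: Σm=0, L=10 even, 4≤4≤6.
N = 3·11·9 = 297
Δ = 2!·0!·8!/11! = 1/495
Racah Σ t=1..1: t=1:−1/576 = -1/576
⇒ 3j(1 5 4; 0 0 0)² = 5/99, sgn -1
Racah Σ t=0..0: t=0:+1/1152 = 1/1152
⇒ 3j(1 5 4; 1 -1 0)² = 1/33, sgn +1
4πI² = N·(3j₀)²·(3jₘ)² = 5/11
I = -1·√(0.454545/4π) = -0.19018827

-0.190188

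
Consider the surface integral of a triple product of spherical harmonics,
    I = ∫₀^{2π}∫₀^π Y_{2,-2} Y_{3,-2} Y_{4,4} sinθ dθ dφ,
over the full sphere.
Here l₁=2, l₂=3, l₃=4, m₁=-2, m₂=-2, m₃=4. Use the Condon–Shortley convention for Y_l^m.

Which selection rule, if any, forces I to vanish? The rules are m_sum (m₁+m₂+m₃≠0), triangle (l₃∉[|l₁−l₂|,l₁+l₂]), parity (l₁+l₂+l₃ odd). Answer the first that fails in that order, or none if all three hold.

parity

Σmᵢ = 0  ✓
l₃∈[|l₁−l₂|,l₁+l₂]=[1,5], have l₃=4  ✓
Σlᵢ = 9 ⇒ odd  ✗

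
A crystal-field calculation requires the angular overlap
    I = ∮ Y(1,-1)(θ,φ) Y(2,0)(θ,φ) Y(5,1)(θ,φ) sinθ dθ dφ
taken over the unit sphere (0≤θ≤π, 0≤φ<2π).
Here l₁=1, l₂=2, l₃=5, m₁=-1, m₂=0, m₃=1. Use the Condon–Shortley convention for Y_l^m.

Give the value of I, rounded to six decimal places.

0.000000

l₃=5 ∉ [1,3] — triangle fails ⇒ I = 0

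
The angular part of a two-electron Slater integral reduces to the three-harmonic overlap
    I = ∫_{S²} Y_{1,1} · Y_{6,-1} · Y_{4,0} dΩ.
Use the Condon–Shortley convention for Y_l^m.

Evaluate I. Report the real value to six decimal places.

|1−6|≤4≤1+6 violated ⇒ I = 0

0.000000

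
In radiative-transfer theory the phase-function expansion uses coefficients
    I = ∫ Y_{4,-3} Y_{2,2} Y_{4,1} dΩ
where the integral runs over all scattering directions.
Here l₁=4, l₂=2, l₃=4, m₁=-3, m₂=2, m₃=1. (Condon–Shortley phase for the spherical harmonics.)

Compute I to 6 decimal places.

Checks pass: Σm=0; 10 even; l₃=4∈[2,6].
(2·4+1)(2·2+1)(2·4+1) = 405
Δ: 2! 6! 2! / 11! → 1/13860
sum: t=0:+1/192 t=1:−1/36 t=2:+1/192 = -5/288
3j²(4 2 4; 0 0 0) = Δ·Π!·Σ² = 20/693  (sign -1)
sum: t=2:+1/480 = 1/480
3j²(4 2 4; -3 2 1) = Δ·Π!·Σ² = 3/110  (sign -1)
combine: 4πI² = 405·20/693·3/110 = 270/847
take √, sign +1: I = 0.15927046

0.159270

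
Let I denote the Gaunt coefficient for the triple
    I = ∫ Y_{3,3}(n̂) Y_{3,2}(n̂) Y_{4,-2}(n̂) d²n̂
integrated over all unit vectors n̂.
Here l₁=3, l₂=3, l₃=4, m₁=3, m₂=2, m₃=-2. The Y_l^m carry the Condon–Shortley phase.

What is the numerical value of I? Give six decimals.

0.000000

m-sum = 3 + 2 − 2 = 3 ≠ 0 ⇒ I = 0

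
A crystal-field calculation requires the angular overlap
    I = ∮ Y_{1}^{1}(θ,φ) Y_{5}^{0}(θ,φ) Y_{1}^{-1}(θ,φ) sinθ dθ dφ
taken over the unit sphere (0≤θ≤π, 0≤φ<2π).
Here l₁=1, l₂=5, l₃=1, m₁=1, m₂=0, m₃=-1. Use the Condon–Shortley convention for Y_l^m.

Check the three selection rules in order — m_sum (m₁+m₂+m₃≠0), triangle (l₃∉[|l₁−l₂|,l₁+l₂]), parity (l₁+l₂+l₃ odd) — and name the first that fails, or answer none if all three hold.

m₁+m₂+m₃ = 1 + 0 − 1 = 0  ✓
triangle: |1−5|=4 ≤ l₃=1 ≤ 1+5=6  ✗
parity: l₁+l₂+l₃ = 7 is odd

triangle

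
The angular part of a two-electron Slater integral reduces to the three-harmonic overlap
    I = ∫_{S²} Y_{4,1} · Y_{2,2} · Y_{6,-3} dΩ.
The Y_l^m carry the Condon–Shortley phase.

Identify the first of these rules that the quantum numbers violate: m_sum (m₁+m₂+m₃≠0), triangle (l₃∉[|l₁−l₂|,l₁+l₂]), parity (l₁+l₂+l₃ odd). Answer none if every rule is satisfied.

none

m₁+m₂+m₃ = 1 + 2 − 3 = 0  ✓
triangle: |4−2|=2 ≤ l₃=6 ≤ 4+2=6  ✓
parity: l₁+l₂+l₃ = 12 is even  ✓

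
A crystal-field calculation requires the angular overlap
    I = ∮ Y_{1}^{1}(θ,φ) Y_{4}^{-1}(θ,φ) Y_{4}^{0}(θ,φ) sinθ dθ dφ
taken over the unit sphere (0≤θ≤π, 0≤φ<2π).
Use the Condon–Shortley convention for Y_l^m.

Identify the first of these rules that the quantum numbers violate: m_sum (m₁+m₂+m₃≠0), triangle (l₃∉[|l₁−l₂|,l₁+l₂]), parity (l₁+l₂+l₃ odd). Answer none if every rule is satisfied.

Σmᵢ = 0  ✓
l₃∈[|l₁−l₂|,l₁+l₂]=[3,5], have l₃=4  ✓
Σlᵢ = 9 ⇒ odd  ✗

parity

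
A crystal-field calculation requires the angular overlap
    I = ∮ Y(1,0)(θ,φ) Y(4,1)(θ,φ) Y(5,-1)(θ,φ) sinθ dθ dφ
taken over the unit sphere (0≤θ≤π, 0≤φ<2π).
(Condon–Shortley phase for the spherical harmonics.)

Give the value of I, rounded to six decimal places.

Checks pass: Σm=0; 10 even; l₃=5∈[3,5].
(2·1+1)(2·4+1)(2·5+1) = 297
Δ: 0! 2! 8! / 11! → 1/495
sum: t=0:+1/576 = 1/576
3j²(1 4 5; 0 0 0) = Δ·Π!·Σ² = 5/99  (sign -1)
sum: t=0:+1/720 = 1/720
3j²(1 4 5; 0 1 -1) = Δ·Π!·Σ² = 8/165  (sign +1)
combine: 4πI² = 297·5/99·8/165 = 8/11
take √, sign -1: I = -0.24057125

-0.240571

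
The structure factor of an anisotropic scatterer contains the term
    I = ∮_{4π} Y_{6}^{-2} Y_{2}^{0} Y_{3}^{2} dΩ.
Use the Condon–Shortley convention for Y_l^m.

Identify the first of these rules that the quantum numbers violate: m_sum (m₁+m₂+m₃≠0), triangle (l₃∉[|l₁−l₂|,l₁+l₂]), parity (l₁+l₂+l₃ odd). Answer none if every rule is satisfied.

azimuthal sum: -2 + 0 + 2 = 0  ✓
4 ≤ 3 ≤ 8 (triangle on l)  ✗
L = 6 + 2 + 3 = 11 (odd)

triangle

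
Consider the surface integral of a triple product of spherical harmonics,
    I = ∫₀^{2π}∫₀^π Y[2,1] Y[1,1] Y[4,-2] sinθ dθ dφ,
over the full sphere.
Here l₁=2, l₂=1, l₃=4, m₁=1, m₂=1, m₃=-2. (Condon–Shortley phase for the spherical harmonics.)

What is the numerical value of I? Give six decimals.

0.000000

l₃=4 ∉ [1,3] — triangle fails ⇒ I = 0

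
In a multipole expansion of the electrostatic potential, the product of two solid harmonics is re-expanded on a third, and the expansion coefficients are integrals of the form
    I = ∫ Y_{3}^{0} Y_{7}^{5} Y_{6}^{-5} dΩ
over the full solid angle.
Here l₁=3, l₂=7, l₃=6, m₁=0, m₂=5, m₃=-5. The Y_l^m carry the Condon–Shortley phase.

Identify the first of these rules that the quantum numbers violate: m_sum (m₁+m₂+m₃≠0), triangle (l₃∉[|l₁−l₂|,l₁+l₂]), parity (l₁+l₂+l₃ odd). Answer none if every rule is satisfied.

m₁+m₂+m₃ = 0 + 5 − 5 = 0  ✓
triangle: |3−7|=4 ≤ l₃=6 ≤ 3+7=10  ✓
parity: l₁+l₂+l₃ = 16 is even  ✓

none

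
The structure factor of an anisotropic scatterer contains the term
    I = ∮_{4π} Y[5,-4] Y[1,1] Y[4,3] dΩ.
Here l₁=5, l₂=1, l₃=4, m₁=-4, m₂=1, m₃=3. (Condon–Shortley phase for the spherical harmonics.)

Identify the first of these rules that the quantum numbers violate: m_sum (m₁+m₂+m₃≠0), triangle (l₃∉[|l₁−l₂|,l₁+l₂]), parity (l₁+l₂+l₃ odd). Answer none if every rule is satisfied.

none

azimuthal sum: -4 + 1 + 3 = 0  ✓
4 ≤ 4 ≤ 6 (triangle on l)  ✓
L = 5 + 1 + 4 = 10 (even)  ✓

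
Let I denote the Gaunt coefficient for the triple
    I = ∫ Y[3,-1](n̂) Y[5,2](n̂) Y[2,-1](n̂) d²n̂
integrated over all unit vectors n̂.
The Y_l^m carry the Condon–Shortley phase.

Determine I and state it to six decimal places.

Rules hold: Σm=0, L=10 even, 2≤2≤8.
N = 7·11·5 = 385
Δ = 6!·0!·4!/11! = 1/2310
Racah Σ t=3..3: t=3:−1/144 = -1/144
⇒ 3j(3 5 2; 0 0 0)² = 10/231, sgn -1
Racah Σ t=4..4: t=4:+1/288 = 1/288
⇒ 3j(3 5 2; -1 2 -1)² = 1/22, sgn -1
4πI² = N·(3j₀)²·(3jₘ)² = 25/33
I = +1·√(0.757576/4π) = 0.24553200

0.245532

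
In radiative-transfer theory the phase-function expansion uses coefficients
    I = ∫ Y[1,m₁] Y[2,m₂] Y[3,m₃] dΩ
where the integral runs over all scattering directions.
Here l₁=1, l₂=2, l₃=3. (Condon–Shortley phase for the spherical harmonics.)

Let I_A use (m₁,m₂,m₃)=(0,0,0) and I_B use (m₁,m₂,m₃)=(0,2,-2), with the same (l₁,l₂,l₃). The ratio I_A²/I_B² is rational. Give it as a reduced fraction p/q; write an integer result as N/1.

Shared (l₁,l₂,l₃)=(1,2,3): N and (l;000)² cancel in I_A²/I_B².
A: Δ = 0!·2!·4!/7! = 1/105; Racah Σ t=0..0: t=0:+1/4 = 1/4; ⇒ 3j(1 2 3; 0 0 0)² = 3/35, sgn -1
B: Δ = 0!·2!·4!/7! = 1/105; Racah Σ t=0..0: t=0:+1/24 = 1/24; ⇒ 3j(1 2 3; 0 2 -2)² = 1/21, sgn -1
I_A²/I_B² = (3/35)/(1/21) = 9/5

9/5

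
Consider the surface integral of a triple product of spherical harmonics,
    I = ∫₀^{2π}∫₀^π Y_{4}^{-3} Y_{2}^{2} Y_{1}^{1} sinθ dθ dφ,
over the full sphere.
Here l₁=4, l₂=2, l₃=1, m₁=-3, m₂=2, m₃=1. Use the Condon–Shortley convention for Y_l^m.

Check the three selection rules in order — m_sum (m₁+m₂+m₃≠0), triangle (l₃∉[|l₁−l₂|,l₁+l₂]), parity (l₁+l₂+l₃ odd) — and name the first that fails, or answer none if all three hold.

m₁+m₂+m₃ = -3 + 2 + 1 = 0  ✓
triangle: |4−2|=2 ≤ l₃=1 ≤ 4+2=6  ✗
parity: l₁+l₂+l₃ = 7 is odd

triangle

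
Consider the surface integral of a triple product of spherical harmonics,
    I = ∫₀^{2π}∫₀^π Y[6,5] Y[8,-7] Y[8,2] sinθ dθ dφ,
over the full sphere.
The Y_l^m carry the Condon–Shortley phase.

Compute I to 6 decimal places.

m-sum 0 ✓  L=22 even ✓  2≤8≤14 ✓
Π(2lᵢ+1) = 13×17×17 = 3757
triangle coeff Δ(6,8,8) = 1/13742520792
Σ_t [0,6]: t=0:+1/41803776000 t=1:−1/435456000 t=2:+1/39813120 t=3:−1/18662400 t=4:+1/39813120 t=5:−1/435456000 t=6:+1/41803776000 = -11/1393459200
(3j)²=600/96577 [(6 8 8; 0 0 0)], sign=-1
Σ_t [0,1]: t=0:+1/31352832000 t=1:−1/313528320000 = 1/34836480000
(3j)²=243/29716 [(6 8 8; 5 -7 2)], sign=+1
⇒ 4πI² = 36450/190969
I = (-1)√(36450/190969/(4π)) = -0.12324304

-0.123243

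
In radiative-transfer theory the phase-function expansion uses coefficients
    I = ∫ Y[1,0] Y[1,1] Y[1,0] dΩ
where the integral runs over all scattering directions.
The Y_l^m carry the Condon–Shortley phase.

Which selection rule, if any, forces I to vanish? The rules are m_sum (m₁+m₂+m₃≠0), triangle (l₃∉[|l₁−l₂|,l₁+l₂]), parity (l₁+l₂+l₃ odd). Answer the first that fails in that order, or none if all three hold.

m₁+m₂+m₃ = 0 + 1 + 0 = 1  ✗
triangle: |1−1|=0 ≤ l₃=1 ≤ 1+1=2
parity: l₁+l₂+l₃ = 3 is odd

m_sum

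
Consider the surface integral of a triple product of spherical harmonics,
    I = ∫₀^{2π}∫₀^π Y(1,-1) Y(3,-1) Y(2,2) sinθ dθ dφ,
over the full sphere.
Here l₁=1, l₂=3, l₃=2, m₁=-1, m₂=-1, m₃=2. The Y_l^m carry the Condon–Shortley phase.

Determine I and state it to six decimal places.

-0.082589

Rules hold: Σm=0, L=6 even, 2≤2≤4.
N = 3·7·5 = 105
Δ = 2!·0!·4!/7! = 1/105
Racah Σ t=1..1: t=1:−1/4 = -1/4
⇒ 3j(1 3 2; 0 0 0)² = 3/35, sgn -1
Racah Σ t=2..2: t=2:+1/48 = 1/48
⇒ 3j(1 3 2; -1 -1 2)² = 1/105, sgn +1
4πI² = N·(3j₀)²·(3jₘ)² = 3/35
I = -1·√(0.0857143/4π) = -0.08258890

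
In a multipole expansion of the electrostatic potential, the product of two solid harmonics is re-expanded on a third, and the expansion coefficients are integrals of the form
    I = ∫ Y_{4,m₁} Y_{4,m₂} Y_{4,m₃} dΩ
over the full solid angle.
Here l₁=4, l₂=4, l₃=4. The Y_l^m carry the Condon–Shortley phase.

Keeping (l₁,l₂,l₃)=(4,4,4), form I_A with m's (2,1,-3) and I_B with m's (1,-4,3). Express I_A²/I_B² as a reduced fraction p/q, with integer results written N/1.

Shared (l₁,l₂,l₃)=(4,4,4): N and (l;000)² cancel in I_A²/I_B².
A: Δ = 4!·4!·4!/13! = 1/450450; Racah Σ t=1..2: t=1:−1/864 t=2:+1/576 = 1/1728; ⇒ 3j(4 4 4; 2 1 -3)² = 5/1287, sgn -1
B: Δ = 4!·4!·4!/13! = 1/450450; Racah Σ t=0..0: t=0:+1/3456 = 1/3456; ⇒ 3j(4 4 4; 1 -4 3)² = 35/1287, sgn -1
I_A²/I_B² = (5/1287)/(35/1287) = 1/7

1/7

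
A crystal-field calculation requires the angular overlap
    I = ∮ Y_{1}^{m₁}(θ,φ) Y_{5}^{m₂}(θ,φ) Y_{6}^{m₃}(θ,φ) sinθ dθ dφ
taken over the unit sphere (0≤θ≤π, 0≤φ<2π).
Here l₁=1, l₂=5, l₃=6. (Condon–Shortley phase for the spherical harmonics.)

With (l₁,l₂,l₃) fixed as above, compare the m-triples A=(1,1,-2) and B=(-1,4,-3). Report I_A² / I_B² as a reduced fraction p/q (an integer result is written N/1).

28/3

l's match ⇒ only the (l;m) 3-j factors differ between A and B.
A: triangle coeff Δ(1,5,6) = 1/858; Σ_t [0,0]: t=0:+1/34560 = 1/34560; (3j)²=14/429 [(1 5 6; 1 1 -2)], sign=+1
B: triangle coeff Δ(1,5,6) = 1/858; Σ_t [0,0]: t=0:+1/725760 = 1/725760; (3j)²=1/286 [(1 5 6; -1 4 -3)], sign=-1
I_A²/I_B² = (14/429)/(1/286) = 28/3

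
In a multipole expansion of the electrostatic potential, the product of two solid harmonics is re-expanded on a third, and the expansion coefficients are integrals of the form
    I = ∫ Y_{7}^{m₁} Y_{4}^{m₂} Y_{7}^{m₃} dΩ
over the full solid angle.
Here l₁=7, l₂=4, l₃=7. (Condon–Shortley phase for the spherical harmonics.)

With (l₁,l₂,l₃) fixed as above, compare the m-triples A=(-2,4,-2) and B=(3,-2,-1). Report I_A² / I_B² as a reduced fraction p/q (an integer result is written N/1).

37044/4225

Shared (l₁,l₂,l₃)=(7,4,7): N and (l;000)² cancel in I_A²/I_B².
A: Δ = 4!·10!·4!/19! = 1/58198140; Racah Σ t=4..4: t=4:+1/8294400 = 1/8294400; ⇒ 3j(7 4 7; -2 4 -2)² = 882/46189, sgn -1
B: Δ = 4!·10!·4!/19! = 1/58198140; Racah Σ t=0..2: t=0:+1/1658880 t=1:−1/1088640 t=2:+1/7741440 = -13/69672960; ⇒ 3j(7 4 7; 3 -2 -1)² = 325/149226, sgn -1
I_A²/I_B² = (882/46189)/(325/149226) = 37044/4225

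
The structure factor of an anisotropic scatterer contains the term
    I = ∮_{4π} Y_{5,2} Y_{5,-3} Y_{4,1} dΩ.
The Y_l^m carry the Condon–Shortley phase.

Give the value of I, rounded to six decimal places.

-0.118854

Checks pass: Σm=0; 14 even; l₃=4∈[0,10].
(2·5+1)(2·5+1)(2·4+1) = 1089
Δ: 6! 4! 4! / 15! → 1/3153150
sum: t=1:−1/69120 t=2:+1/1728 t=3:−1/576 t=4:+1/1728 t=5:−1/69120 = -7/11520
3j²(5 5 4; 0 0 0) = Δ·Π!·Σ² = 2/143  (sign -1)
sum: t=0:+1/17280 t=1:−1/2880 t=2:+1/6912 = -1/6912
3j²(5 5 4; 2 -3 1) = Δ·Π!·Σ² = 5/429  (sign +1)
combine: 4πI² = 1089·2/143·5/429 = 30/169
take √, sign -1: I = -0.11885360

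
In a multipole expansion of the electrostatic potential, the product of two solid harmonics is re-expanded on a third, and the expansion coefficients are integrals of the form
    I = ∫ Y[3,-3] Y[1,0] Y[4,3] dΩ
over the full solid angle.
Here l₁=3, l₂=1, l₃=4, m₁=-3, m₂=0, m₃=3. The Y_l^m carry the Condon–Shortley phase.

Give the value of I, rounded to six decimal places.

Checks pass: Σm=0; 8 even; l₃=4∈[2,4].
(2·3+1)(2·1+1)(2·4+1) = 189
Δ: 0! 6! 2! / 9! → 1/252
sum: t=0:+1/36 = 1/36
3j²(3 1 4; 0 0 0) = Δ·Π!·Σ² = 4/63  (sign +1)
sum: t=0:+1/720 = 1/720
3j²(3 1 4; -3 0 3) = Δ·Π!·Σ² = 1/36  (sign -1)
combine: 4πI² = 189·4/63·1/36 = 1/3
take √, sign -1: I = -0.16286750

-0.162868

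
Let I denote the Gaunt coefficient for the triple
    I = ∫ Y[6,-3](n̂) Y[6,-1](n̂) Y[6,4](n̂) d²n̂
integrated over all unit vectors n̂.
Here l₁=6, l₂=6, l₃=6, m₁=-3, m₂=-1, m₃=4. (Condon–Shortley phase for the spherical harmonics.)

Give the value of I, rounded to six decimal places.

Checks pass: Σm=0; 18 even; l₃=6∈[0,12].
(2·6+1)(2·6+1)(2·6+1) = 2197
Δ: 6! 6! 6! / 19! → 1/325909584
sum: t=0:+1/373248000 t=1:−1/1728000 t=2:+1/110592 t=3:−1/46656 t=4:+1/110592 t=5:−1/1728000 t=6:+1/373248000 = -7/1555200
3j²(6 6 6; 0 0 0) = Δ·Π!·Σ² = 400/46189  (sign -1)
sum: t=3:−1/1244160 t=4:+1/691200 t=5:−1/4147200 = 1/2488320
3j²(6 6 6; -3 -1 4) = Δ·Π!·Σ² = 875/184756  (sign +1)
combine: 4πI² = 2197·400/46189·875/184756 = 1137500/12623809
take √, sign -1: I = -0.08467897

-0.084679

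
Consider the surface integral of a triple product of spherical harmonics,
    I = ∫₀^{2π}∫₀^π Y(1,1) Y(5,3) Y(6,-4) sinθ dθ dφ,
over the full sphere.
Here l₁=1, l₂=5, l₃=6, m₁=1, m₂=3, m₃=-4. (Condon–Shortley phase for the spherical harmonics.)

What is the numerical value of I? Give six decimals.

0.274090

m-sum 0 ✓  L=12 even ✓  4≤6≤6 ✓
Π(2lᵢ+1) = 3×11×13 = 429
triangle coeff Δ(1,5,6) = 1/858
Σ_t [0,0]: t=0:+1/14400 = 1/14400
(3j)²=6/143 [(1 5 6; 0 0 0)], sign=+1
Σ_t [0,0]: t=0:+1/161280 = 1/161280
(3j)²=15/286 [(1 5 6; 1 3 -4)], sign=+1
⇒ 4πI² = 135/143
I = (+1)√(135/143/(4π)) = 0.27409047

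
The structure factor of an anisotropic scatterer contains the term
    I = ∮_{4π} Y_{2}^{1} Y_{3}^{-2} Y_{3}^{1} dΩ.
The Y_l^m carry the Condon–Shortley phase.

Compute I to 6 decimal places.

0.162868

Checks pass: Σm=0; 8 even; l₃=3∈[1,5].
(2·2+1)(2·3+1)(2·3+1) = 245
Δ: 2! 2! 4! / 9! → 1/3780
sum: t=0:+1/24 t=1:−1/4 t=2:+1/24 = -1/6
3j²(2 3 3; 0 0 0) = Δ·Π!·Σ² = 4/105  (sign +1)
sum: t=0:+1/12 t=1:−1/48 = 1/16
3j²(2 3 3; 1 -2 1) = Δ·Π!·Σ² = 1/28  (sign +1)
combine: 4πI² = 245·4/105·1/28 = 1/3
take √, sign +1: I = 0.16286750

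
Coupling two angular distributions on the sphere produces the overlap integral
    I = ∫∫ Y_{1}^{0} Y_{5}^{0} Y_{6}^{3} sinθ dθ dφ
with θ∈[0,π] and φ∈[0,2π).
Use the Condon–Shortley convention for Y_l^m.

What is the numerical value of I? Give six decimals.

0.000000

m-sum = 0 + 0 + 3 = 3 ≠ 0 ⇒ I = 0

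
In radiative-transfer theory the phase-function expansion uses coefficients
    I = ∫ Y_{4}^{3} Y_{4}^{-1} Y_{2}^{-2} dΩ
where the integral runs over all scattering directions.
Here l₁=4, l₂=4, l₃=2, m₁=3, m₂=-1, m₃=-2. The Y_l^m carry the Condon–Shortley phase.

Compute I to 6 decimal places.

Checks pass: Σm=0; 10 even; l₃=2∈[0,8].
(2·4+1)(2·4+1)(2·2+1) = 405
Δ: 6! 2! 2! / 11! → 1/13860
sum: t=2:+1/192 t=3:−1/36 t=4:+1/192 = -5/288
3j²(4 4 2; 0 0 0) = Δ·Π!·Σ² = 20/693  (sign -1)
sum: t=1:−1/480 = -1/480
3j²(4 4 2; 3 -1 -2) = Δ·Π!·Σ² = 3/110  (sign -1)
combine: 4πI² = 405·20/693·3/110 = 270/847
take √, sign +1: I = 0.15927046

0.159270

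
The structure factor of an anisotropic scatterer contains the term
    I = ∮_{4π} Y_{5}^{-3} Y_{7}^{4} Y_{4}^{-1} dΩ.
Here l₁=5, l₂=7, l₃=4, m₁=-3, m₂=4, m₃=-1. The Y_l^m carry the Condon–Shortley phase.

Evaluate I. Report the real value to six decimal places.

Checks pass: Σm=0; 16 even; l₃=4∈[2,12].
(2·5+1)(2·7+1)(2·4+1) = 1485
Δ: 8! 2! 6! / 17! → 1/6126120
sum: t=3:−1/69120 t=4:+1/20736 t=5:−1/69120 = 1/51840
3j²(5 7 4; 0 0 0) = Δ·Π!·Σ² = 280/21879  (sign +1)
sum: t=6:+1/345600 t=7:−1/241920 t=8:+1/2903040 = -13/14515200
3j²(5 7 4; -3 4 -1) = Δ·Π!·Σ² = 13/7140  (sign +1)
combine: 4πI² = 1485·280/21879·13/7140 = 10/289
take √, sign +1: I = 0.05247424

0.052474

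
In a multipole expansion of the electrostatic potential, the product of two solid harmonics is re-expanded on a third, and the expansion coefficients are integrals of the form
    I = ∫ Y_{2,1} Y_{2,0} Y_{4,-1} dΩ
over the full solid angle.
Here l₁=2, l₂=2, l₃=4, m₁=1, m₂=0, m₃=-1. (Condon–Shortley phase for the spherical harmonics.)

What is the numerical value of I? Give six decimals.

m-sum 0 ✓  L=8 even ✓  0≤4≤4 ✓
Π(2lᵢ+1) = 5×5×9 = 225
triangle coeff Δ(2,2,4) = 1/630
Σ_t [0,0]: t=0:+1/16 = 1/16
(3j)²=2/35 [(2 2 4; 0 0 0)], sign=+1
Σ_t [0,0]: t=0:+1/24 = 1/24
(3j)²=1/21 [(2 2 4; 1 0 -1)], sign=-1
⇒ 4πI² = 30/49
I = (-1)√(30/49/(4π)) = -0.22072812

-0.220728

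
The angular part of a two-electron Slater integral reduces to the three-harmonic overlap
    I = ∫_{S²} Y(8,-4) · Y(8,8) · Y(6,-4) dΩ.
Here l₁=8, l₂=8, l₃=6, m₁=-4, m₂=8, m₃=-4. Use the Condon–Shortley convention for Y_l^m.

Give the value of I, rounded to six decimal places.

-0.122480

m-sum 0 ✓  L=22 even ✓  0≤6≤16 ✓
Π(2lᵢ+1) = 17×17×13 = 3757
triangle coeff Δ(8,8,6) = 1/13742520792
Σ_t [2,8]: t=2:+1/41803776000 t=3:−1/435456000 t=4:+1/39813120 t=5:−1/18662400 t=6:+1/39813120 t=7:−1/435456000 t=8:+1/41803776000 = -11/1393459200
(3j)²=600/96577 [(8 8 6; 0 0 0)], sign=-1
Σ_t [10,10]: t=10:+1/125411328000 = 1/125411328000
(3j)²=60/7429 [(8 8 6; -4 8 -4)], sign=+1
⇒ 4πI² = 36000/190969
I = (-1)√(36000/190969/(4π)) = -0.12247992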